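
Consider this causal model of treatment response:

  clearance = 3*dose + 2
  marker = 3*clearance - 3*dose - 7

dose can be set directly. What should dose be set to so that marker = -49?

dose = -8

Substituting into the marker equation gives marker = 6*dose - 1.
Solve 6*dose - 1 = -49: dose = (-49 + 1) / 6 = -8.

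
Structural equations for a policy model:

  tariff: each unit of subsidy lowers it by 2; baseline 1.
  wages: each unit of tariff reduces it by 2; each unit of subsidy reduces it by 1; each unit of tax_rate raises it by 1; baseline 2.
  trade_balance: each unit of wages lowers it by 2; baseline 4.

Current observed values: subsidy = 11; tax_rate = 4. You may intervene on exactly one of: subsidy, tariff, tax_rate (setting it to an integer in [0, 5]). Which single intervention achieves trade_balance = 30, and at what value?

set tariff = 4

Intervening on subsidy: trade_balance = -6*subsidy - 4. Reaching 30 requires subsidy = -17/3, not an integer.
Intervening on tariff: with other inputs at their observed values, trade_balance = 4*tariff + 14. Solving for 30 gives tariff = 4, within [0, 5].
Intervening on tax_rate: trade_balance = -2*tax_rate - 62. Reaching 30 requires tax_rate = -46, outside [0, 5].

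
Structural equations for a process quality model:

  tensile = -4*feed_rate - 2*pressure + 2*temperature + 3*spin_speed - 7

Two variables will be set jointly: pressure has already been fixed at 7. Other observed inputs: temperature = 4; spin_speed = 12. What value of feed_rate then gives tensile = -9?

With pressure held at 7:
Substituting into the tensile equation gives tensile = -4*feed_rate + 23.
Solve -4*feed_rate + 23 = -9: feed_rate = (-9 - 23) / -4 = 8.

feed_rate = 8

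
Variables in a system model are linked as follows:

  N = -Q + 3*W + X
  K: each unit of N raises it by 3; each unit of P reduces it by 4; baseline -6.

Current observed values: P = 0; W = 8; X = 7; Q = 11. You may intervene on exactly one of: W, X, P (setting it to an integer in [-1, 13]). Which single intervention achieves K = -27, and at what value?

Intervening on W: with other inputs at their observed values, K = 9*W - 18. Solving for -27 gives W = -1, within [-1, 13].
Intervening on X: K = 3*X + 33. Reaching -27 requires X = -20, outside [-1, 13].
Intervening on P: K = -4*P + 54. Reaching -27 requires P = 81/4, not an integer.

set W = -1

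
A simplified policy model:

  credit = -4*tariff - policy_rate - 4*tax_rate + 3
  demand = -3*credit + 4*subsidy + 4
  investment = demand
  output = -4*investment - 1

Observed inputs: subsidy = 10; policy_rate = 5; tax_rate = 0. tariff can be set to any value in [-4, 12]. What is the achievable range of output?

-777 to -9

Substituting into the credit equation gives credit = -4*tariff - 2.
So demand = 12*tariff + 50.
Substituting into the investment equation gives investment = 12*tariff + 50.
Substituting into the output equation gives output = -48*tariff - 201.
Linear in tariff, so extremes are at the endpoints: tariff = -4 gives output = -9; tariff = 12 gives output = -777.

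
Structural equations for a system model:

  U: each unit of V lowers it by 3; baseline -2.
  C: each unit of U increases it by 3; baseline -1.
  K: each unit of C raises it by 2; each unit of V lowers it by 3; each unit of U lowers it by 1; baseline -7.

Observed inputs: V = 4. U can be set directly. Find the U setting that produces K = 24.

Intervening on U fixes its value directly, overriding its dependence on V.
Substituting into the K equation gives K = 5*U - 21.
Solve 5*U - 21 = 24: U = (24 + 21) / 5 = 9.

U = 9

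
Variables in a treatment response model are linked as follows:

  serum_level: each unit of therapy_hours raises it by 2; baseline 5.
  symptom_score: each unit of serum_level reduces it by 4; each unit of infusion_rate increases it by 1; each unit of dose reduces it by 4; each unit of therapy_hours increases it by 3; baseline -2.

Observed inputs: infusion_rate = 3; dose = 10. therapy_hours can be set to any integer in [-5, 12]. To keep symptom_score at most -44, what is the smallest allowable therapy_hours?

therapy_hours = -3

Substituting into the symptom_score equation gives symptom_score = -5*therapy_hours - 59.
Require -5*therapy_hours - 59 ≤ -44, so therapy_hours ≥ -3.
The smallest integer in [-5, 12] satisfying this is -3.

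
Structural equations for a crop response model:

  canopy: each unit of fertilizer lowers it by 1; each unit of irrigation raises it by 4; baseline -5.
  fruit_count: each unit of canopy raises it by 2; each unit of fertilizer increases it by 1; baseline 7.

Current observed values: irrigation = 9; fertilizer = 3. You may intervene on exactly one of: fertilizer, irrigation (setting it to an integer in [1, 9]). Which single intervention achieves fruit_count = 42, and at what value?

Intervening on fertilizer: fruit_count = -fertilizer + 69. Reaching 42 requires fertilizer = 27, outside [1, 9].
Intervening on irrigation: with other inputs at their observed values, fruit_count = 8*irrigation - 6. Solving for 42 gives irrigation = 6, within [1, 9].

set irrigation = 6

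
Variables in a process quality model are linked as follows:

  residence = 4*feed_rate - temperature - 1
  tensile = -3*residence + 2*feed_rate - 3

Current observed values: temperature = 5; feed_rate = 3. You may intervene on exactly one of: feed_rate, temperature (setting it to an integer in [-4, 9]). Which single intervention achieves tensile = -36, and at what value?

Intervening on feed_rate: tensile = -10*feed_rate + 15. Reaching -36 requires feed_rate = 51/10, not an integer.
Intervening on temperature: with other inputs at their observed values, tensile = 3*temperature - 30. Solving for -36 gives temperature = -2, within [-4, 9].

set temperature = -2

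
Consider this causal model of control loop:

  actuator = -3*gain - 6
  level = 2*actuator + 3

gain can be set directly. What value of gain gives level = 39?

gain = -8

Substituting into the level equation gives level = -6*gain - 9.
Solve -6*gain - 9 = 39: gain = (39 + 9) / -6 = -8.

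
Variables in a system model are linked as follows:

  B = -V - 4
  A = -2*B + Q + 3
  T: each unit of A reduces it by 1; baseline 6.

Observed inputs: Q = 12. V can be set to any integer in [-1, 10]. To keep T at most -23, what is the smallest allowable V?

Substituting into the A equation gives A = 2*V + 23.
So T = -2*V - 17.
Require -2*V - 17 ≤ -23, so V ≥ 3.
The smallest integer in [-1, 10] satisfying this is 3.

V = 3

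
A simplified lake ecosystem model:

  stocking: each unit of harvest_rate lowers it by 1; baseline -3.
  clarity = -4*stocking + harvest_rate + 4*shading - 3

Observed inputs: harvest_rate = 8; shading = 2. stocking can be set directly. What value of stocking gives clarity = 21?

stocking = -2

Intervening on stocking fixes its value directly, overriding its dependence on harvest_rate.
Substituting into the clarity equation gives clarity = -4*stocking + 13.
Solve -4*stocking + 13 = 21: stocking = (21 - 13) / -4 = -2.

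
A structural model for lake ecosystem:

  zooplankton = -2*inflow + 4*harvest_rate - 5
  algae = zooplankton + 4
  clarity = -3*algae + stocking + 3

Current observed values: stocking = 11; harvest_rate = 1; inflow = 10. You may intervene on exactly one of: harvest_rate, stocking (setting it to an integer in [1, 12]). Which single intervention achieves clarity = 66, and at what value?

set stocking = 12

Intervening on harvest_rate: clarity = -12*harvest_rate + 77. Reaching 66 requires harvest_rate = 11/12, not an integer.
Intervening on stocking: with other inputs at their observed values, clarity = stocking + 54. Solving for 66 gives stocking = 12, within [1, 12].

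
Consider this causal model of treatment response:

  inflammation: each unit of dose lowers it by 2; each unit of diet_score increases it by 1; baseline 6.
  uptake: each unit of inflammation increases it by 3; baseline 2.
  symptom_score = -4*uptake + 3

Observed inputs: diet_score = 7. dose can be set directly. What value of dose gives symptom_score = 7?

Substituting into the inflammation equation gives inflammation = -2*dose + 13.
This gives uptake = -6*dose + 41.
symptom_score becomes 24*dose - 161.
Solve 24*dose - 161 = 7: dose = (7 + 161) / 24 = 7.

dose = 7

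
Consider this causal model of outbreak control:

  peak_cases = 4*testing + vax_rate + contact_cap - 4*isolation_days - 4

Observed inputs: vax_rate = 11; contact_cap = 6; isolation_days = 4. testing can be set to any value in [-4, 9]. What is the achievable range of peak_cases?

-19 to 33

Substituting into the peak_cases equation gives peak_cases = 4*testing - 3.
Linear in testing, so extremes are at the endpoints: testing = -4 gives peak_cases = -19; testing = 9 gives peak_cases = 33.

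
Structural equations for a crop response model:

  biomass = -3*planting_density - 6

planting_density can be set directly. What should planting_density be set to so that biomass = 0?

Solve -3*planting_density - 6 = 0: planting_density = (0 + 6) / -3 = -2.

planting_density = -2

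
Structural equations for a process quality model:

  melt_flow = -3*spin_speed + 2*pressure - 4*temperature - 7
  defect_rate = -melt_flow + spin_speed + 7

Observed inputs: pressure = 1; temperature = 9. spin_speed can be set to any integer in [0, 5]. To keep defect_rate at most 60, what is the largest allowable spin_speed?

Substituting into the melt_flow equation gives melt_flow = -3*spin_speed - 41.
defect_rate becomes 4*spin_speed + 48.
Require 4*spin_speed + 48 ≤ 60, so spin_speed ≤ 3.
The largest integer in [0, 5] satisfying this is 3.

spin_speed = 3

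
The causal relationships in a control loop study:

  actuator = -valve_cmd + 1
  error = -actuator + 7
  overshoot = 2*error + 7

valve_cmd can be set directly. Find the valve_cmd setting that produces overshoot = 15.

valve_cmd = -2

Substituting into the error equation gives error = valve_cmd + 6.
overshoot becomes 2*valve_cmd + 19.
Solve 2*valve_cmd + 19 = 15: valve_cmd = (15 - 19) / 2 = -2.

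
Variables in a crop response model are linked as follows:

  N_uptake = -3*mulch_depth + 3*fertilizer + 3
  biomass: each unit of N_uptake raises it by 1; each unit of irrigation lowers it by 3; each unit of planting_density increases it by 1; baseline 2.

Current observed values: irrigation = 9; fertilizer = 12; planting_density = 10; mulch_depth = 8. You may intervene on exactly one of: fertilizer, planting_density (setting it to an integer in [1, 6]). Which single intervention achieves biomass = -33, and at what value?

set fertilizer = 1

Intervening on fertilizer: with other inputs at their observed values, biomass = 3*fertilizer - 36. Solving for -33 gives fertilizer = 1, within [1, 6].
Intervening on planting_density: biomass = planting_density - 10. Reaching -33 requires planting_density = -23, outside [1, 6].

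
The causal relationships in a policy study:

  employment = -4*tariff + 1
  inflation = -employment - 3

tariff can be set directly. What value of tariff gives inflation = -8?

Substituting into the inflation equation gives inflation = 4*tariff - 4.
Solve 4*tariff - 4 = -8: tariff = (-8 + 4) / 4 = -1.

tariff = -1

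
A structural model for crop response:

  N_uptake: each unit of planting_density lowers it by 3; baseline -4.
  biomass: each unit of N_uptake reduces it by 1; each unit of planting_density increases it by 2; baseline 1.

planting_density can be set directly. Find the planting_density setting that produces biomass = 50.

Substituting into the biomass equation gives biomass = 5*planting_density + 5.
Solve 5*planting_density + 5 = 50: planting_density = (50 - 5) / 5 = 9.

planting_density = 9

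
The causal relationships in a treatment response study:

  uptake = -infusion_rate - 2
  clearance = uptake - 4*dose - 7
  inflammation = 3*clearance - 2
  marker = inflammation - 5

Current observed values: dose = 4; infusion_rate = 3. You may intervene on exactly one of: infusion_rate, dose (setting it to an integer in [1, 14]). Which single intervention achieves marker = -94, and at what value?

set infusion_rate = 4

Intervening on infusion_rate: with other inputs at their observed values, marker = -3*infusion_rate - 82. Solving for -94 gives infusion_rate = 4, within [1, 14].
Intervening on dose: marker = -12*dose - 43. Reaching -94 requires dose = 17/4, not an integer.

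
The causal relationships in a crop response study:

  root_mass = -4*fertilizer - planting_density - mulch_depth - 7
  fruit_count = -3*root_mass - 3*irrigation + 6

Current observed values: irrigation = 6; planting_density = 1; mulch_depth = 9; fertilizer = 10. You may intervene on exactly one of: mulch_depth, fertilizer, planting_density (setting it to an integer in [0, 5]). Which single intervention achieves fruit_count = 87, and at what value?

set fertilizer = 4

Intervening on mulch_depth: fruit_count = 3*mulch_depth + 132. Reaching 87 requires mulch_depth = -15, outside [0, 5].
Intervening on fertilizer: with other inputs at their observed values, fruit_count = 12*fertilizer + 39. Solving for 87 gives fertilizer = 4, within [0, 5].
Intervening on planting_density: fruit_count = 3*planting_density + 156. Reaching 87 requires planting_density = -23, outside [0, 5].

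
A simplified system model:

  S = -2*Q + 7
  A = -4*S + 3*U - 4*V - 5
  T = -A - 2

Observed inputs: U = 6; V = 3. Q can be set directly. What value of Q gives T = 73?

Substituting into the A equation gives A = 8*Q - 27.
So T = -8*Q + 25.
Solve -8*Q + 25 = 73: Q = (73 - 25) / -8 = -6.

Q = -6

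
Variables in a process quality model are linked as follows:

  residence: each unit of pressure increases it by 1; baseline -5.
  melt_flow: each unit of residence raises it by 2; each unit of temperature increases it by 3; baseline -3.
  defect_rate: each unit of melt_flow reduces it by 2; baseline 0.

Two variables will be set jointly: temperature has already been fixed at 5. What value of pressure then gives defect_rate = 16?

With temperature held at 5:
Substituting into the melt_flow equation gives melt_flow = 2*pressure + 2.
So defect_rate = -4*pressure - 4.
Solve -4*pressure - 4 = 16: pressure = (16 + 4) / -4 = -5.

pressure = -5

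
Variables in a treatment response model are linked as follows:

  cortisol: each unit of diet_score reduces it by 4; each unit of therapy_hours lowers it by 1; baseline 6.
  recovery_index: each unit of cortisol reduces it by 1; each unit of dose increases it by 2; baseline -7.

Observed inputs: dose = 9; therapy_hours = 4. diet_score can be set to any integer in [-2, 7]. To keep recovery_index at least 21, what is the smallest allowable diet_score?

diet_score = 3

Substituting into the cortisol equation gives cortisol = -4*diet_score + 2.
So recovery_index = 4*diet_score + 9.
Require 4*diet_score + 9 ≥ 21, so diet_score ≥ 3.
The smallest integer in [-2, 7] satisfying this is 3.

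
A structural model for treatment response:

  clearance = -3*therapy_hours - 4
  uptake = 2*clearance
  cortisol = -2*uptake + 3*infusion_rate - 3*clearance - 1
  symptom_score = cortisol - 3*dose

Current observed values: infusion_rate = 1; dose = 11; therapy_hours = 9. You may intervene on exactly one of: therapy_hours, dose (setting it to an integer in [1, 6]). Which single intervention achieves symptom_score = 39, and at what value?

Intervening on therapy_hours: with other inputs at their observed values, symptom_score = 21*therapy_hours - 3. Solving for 39 gives therapy_hours = 2, within [1, 6].
Intervening on dose: symptom_score = -3*dose + 219. Reaching 39 requires dose = 60, outside [1, 6].

set therapy_hours = 2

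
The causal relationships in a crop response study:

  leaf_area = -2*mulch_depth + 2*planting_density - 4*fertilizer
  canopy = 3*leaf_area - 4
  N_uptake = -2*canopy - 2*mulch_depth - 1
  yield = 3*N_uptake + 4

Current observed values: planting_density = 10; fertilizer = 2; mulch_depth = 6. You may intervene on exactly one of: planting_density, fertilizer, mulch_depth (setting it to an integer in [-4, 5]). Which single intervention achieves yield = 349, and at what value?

set planting_density = 0

Intervening on planting_density: with other inputs at their observed values, yield = -36*planting_density + 349. Solving for 349 gives planting_density = 0, within [-4, 5].
Intervening on fertilizer: yield = 72*fertilizer - 155. Reaching 349 requires fertilizer = 7, outside [-4, 5].
Intervening on mulch_depth: yield = 30*mulch_depth - 191. Reaching 349 requires mulch_depth = 18, outside [-4, 5].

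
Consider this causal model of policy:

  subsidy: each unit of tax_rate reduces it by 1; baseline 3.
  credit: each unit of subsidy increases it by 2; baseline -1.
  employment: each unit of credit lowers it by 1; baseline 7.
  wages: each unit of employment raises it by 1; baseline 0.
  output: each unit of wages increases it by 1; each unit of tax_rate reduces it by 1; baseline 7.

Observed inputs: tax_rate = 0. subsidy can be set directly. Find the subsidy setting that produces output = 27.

Intervening on subsidy fixes its value directly, overriding its dependence on tax_rate.
Substituting into the employment equation gives employment = -2*subsidy + 8.
Substituting into the wages equation gives wages = -2*subsidy + 8.
This gives output = -2*subsidy + 15.
Solve -2*subsidy + 15 = 27: subsidy = (27 - 15) / -2 = -6.

subsidy = -6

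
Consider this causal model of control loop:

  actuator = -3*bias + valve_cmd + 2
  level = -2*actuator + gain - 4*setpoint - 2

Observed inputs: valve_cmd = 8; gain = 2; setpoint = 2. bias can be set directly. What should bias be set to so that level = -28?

Substituting into the actuator equation gives actuator = -3*bias + 10.
level becomes 6*bias - 28.
Solve 6*bias - 28 = -28: bias = (-28 + 28) / 6 = 0.

bias = 0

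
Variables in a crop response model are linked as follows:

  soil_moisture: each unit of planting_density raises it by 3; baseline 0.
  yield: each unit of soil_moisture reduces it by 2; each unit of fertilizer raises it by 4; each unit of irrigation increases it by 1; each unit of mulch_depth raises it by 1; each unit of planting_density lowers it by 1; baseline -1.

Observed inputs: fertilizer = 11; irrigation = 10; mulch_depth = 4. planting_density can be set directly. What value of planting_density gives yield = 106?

Substituting into the yield equation gives yield = -7*planting_density + 57.
Solve -7*planting_density + 57 = 106: planting_density = (106 - 57) / -7 = -7.

planting_density = -7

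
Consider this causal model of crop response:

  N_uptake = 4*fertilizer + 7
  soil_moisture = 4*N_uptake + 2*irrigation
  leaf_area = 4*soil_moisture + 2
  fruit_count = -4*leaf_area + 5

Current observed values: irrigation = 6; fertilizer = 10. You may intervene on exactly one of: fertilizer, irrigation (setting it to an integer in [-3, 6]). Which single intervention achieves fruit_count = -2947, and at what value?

set irrigation = -2

Intervening on fertilizer: fruit_count = -256*fertilizer - 643. Reaching -2947 requires fertilizer = 9, outside [-3, 6].
Intervening on irrigation: with other inputs at their observed values, fruit_count = -32*irrigation - 3011. Solving for -2947 gives irrigation = -2, within [-3, 6].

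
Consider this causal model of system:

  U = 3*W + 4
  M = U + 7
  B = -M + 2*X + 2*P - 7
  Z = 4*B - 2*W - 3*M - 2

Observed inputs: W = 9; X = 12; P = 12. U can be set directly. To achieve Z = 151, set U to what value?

U = -8

Intervening on U fixes its value directly, overriding its dependence on W.
Substituting into the B equation gives B = -U + 34.
Substituting into the Z equation gives Z = -7*U + 95.
Solve -7*U + 95 = 151: U = (151 - 95) / -7 = -8.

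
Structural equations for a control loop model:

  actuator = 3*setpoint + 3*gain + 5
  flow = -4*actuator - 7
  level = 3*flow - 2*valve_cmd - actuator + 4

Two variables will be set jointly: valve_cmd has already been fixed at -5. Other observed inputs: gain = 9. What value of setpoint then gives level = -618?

setpoint = 5

With valve_cmd held at -5:
Substituting into the actuator equation gives actuator = 3*setpoint + 32.
So flow = -12*setpoint - 135.
Substituting into the level equation gives level = -39*setpoint - 423.
Solve -39*setpoint - 423 = -618: setpoint = (-618 + 423) / -39 = 5.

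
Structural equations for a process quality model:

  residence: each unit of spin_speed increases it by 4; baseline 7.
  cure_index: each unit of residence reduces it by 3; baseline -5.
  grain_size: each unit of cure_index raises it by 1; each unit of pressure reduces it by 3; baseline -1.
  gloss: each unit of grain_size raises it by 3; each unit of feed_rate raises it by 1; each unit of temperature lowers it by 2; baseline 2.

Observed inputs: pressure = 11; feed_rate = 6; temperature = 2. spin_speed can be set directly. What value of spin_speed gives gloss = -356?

spin_speed = 5

Substituting into the cure_index equation gives cure_index = -12*spin_speed - 26.
So grain_size = -12*spin_speed - 60.
This gives gloss = -36*spin_speed - 176.
Solve -36*spin_speed - 176 = -356: spin_speed = (-356 + 176) / -36 = 5.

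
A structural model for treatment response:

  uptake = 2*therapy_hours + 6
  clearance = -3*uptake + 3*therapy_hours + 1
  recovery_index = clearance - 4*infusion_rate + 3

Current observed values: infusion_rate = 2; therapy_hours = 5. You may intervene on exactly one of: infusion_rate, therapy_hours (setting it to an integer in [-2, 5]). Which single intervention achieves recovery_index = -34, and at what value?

set therapy_hours = 4

Intervening on infusion_rate: recovery_index = -4*infusion_rate - 29. Reaching -34 requires infusion_rate = 5/4, not an integer.
Intervening on therapy_hours: with other inputs at their observed values, recovery_index = -3*therapy_hours - 22. Solving for -34 gives therapy_hours = 4, within [-2, 5].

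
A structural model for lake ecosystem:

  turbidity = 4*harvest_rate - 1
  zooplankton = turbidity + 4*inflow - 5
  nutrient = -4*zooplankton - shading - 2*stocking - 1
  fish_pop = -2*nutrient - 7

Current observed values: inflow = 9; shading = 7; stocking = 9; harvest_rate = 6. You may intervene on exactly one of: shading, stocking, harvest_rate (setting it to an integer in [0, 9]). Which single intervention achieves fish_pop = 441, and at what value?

Intervening on shading: fish_pop = 2*shading + 463. Reaching 441 requires shading = -11, outside [0, 9].
Intervening on stocking: with other inputs at their observed values, fish_pop = 4*stocking + 441. Solving for 441 gives stocking = 0, within [0, 9].
Intervening on harvest_rate: fish_pop = 32*harvest_rate + 285. Reaching 441 requires harvest_rate = 39/8, not an integer.

set stocking = 0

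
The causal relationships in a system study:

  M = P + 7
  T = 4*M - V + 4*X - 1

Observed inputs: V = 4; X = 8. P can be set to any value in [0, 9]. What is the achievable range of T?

Substituting into the T equation gives T = 4*P + 55.
Linear in P, so extremes are at the endpoints: P = 0 gives T = 55; P = 9 gives T = 91.

55 to 91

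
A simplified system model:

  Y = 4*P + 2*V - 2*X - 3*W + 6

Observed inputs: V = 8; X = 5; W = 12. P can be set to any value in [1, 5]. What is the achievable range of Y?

-20 to -4

Substituting into the Y equation gives Y = 4*P - 24.
Linear in P, so extremes are at the endpoints: P = 1 gives Y = -20; P = 5 gives Y = -4.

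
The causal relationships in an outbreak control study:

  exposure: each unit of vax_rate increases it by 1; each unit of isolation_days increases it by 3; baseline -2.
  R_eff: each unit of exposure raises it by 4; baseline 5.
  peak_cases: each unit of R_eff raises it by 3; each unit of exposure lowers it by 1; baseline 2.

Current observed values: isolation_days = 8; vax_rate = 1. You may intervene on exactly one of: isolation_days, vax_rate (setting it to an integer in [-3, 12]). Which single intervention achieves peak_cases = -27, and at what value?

Intervening on isolation_days: with other inputs at their observed values, peak_cases = 33*isolation_days + 6. Solving for -27 gives isolation_days = -1, within [-3, 12].
Intervening on vax_rate: peak_cases = 11*vax_rate + 259. Reaching -27 requires vax_rate = -26, outside [-3, 12].

set isolation_days = -1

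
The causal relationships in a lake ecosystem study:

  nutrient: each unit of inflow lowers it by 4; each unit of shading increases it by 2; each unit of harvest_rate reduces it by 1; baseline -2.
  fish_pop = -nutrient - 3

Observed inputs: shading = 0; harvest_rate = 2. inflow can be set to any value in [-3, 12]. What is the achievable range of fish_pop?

-11 to 49

Substituting into the nutrient equation gives nutrient = -4*inflow - 4.
Substituting into the fish_pop equation gives fish_pop = 4*inflow + 1.
Linear in inflow, so extremes are at the endpoints: inflow = -3 gives fish_pop = -11; inflow = 12 gives fish_pop = 49.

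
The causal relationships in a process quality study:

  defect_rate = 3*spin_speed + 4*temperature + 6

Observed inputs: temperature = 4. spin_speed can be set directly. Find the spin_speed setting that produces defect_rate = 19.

Substituting into the defect_rate equation gives defect_rate = 3*spin_speed + 22.
Solve 3*spin_speed + 22 = 19: spin_speed = (19 - 22) / 3 = -1.

spin_speed = -1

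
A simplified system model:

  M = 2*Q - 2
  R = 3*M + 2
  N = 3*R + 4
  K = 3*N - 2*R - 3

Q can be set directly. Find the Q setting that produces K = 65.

Substituting into the R equation gives R = 6*Q - 4.
So N = 18*Q - 8.
Substituting into the K equation gives K = 42*Q - 19.
Solve 42*Q - 19 = 65: Q = (65 + 19) / 42 = 2.

Q = 2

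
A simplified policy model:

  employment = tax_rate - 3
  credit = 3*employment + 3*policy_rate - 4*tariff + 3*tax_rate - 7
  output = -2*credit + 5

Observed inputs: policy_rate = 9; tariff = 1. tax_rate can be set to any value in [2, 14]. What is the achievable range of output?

Substituting into the credit equation gives credit = 6*tax_rate + 7.
Substituting into the output equation gives output = -12*tax_rate - 9.
Linear in tax_rate, so extremes are at the endpoints: tax_rate = 2 gives output = -33; tax_rate = 14 gives output = -177.

-177 to -33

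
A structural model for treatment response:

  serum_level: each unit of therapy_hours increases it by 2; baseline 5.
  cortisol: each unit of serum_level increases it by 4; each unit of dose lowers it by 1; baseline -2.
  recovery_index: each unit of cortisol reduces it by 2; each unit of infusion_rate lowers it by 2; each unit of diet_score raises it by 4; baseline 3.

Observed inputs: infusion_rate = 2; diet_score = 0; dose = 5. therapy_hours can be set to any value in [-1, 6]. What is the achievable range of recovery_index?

-123 to -11

Substituting into the cortisol equation gives cortisol = 8*therapy_hours + 13.
Substituting into the recovery_index equation gives recovery_index = -16*therapy_hours - 27.
Linear in therapy_hours, so extremes are at the endpoints: therapy_hours = -1 gives recovery_index = -11; therapy_hours = 6 gives recovery_index = -123.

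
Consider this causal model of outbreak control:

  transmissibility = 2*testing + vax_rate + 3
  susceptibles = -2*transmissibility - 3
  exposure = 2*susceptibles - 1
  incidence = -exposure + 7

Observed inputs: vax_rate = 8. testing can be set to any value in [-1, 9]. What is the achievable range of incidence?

Substituting into the transmissibility equation gives transmissibility = 2*testing + 11.
Substituting into the susceptibles equation gives susceptibles = -4*testing - 25.
Substituting into the exposure equation gives exposure = -8*testing - 51.
incidence becomes 8*testing + 58.
Linear in testing, so extremes are at the endpoints: testing = -1 gives incidence = 50; testing = 9 gives incidence = 130.

50 to 130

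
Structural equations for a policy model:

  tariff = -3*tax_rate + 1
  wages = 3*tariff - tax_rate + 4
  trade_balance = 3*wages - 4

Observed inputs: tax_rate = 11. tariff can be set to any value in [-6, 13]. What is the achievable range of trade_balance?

Intervening on tariff fixes its value directly, overriding its dependence on tax_rate.
Substituting into the wages equation gives wages = 3*tariff - 7.
Substituting into the trade_balance equation gives trade_balance = 9*tariff - 25.
Linear in tariff, so extremes are at the endpoints: tariff = -6 gives trade_balance = -79; tariff = 13 gives trade_balance = 92.

-79 to 92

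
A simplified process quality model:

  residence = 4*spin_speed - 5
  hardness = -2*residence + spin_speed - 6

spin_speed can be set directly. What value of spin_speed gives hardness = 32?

Substituting into the hardness equation gives hardness = -7*spin_speed + 4.
Solve -7*spin_speed + 4 = 32: spin_speed = (32 - 4) / -7 = -4.

spin_speed = -4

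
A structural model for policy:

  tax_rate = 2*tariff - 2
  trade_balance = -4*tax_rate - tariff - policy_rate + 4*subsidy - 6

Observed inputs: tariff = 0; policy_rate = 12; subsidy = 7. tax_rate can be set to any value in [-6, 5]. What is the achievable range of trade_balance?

-10 to 34

Intervening on tax_rate fixes its value directly, overriding its dependence on tariff.
Substituting into the trade_balance equation gives trade_balance = -4*tax_rate + 10.
Linear in tax_rate, so extremes are at the endpoints: tax_rate = -6 gives trade_balance = 34; tax_rate = 5 gives trade_balance = -10.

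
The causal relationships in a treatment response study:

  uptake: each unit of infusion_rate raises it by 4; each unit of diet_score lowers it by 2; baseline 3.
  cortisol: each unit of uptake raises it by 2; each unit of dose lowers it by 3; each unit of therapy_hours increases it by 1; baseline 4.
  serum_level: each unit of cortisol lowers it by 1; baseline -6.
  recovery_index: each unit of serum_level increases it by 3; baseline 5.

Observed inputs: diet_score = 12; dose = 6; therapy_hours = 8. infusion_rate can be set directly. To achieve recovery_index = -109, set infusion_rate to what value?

infusion_rate = 10

Substituting into the uptake equation gives uptake = 4*infusion_rate - 21.
So cortisol = 8*infusion_rate - 48.
serum_level becomes -8*infusion_rate + 42.
So recovery_index = -24*infusion_rate + 131.
Solve -24*infusion_rate + 131 = -109: infusion_rate = (-109 - 131) / -24 = 10.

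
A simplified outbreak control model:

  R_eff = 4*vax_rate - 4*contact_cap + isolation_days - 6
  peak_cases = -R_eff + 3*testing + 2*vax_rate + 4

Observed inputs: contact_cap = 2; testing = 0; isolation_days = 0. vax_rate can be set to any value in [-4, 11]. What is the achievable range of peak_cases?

Substituting into the R_eff equation gives R_eff = 4*vax_rate - 14.
Substituting into the peak_cases equation gives peak_cases = -2*vax_rate + 18.
Linear in vax_rate, so extremes are at the endpoints: vax_rate = -4 gives peak_cases = 26; vax_rate = 11 gives peak_cases = -4.

-4 to 26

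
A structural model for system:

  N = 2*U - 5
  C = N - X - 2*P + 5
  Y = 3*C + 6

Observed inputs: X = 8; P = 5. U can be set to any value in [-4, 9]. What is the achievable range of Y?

-72 to 6

Substituting into the C equation gives C = 2*U - 18.
Y becomes 6*U - 48.
Linear in U, so extremes are at the endpoints: U = -4 gives Y = -72; U = 9 gives Y = 6.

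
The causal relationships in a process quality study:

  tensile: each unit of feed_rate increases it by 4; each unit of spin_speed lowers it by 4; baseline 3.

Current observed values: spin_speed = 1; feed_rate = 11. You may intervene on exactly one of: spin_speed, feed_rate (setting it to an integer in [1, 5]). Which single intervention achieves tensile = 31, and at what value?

Intervening on spin_speed: with other inputs at their observed values, tensile = -4*spin_speed + 47. Solving for 31 gives spin_speed = 4, within [1, 5].
Intervening on feed_rate: tensile = 4*feed_rate - 1. Reaching 31 requires feed_rate = 8, outside [1, 5].

set spin_speed = 4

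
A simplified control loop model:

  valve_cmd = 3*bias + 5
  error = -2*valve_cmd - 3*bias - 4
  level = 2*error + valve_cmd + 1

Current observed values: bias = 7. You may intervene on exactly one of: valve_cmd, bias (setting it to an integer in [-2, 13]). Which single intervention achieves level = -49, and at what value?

set valve_cmd = 0

Intervening on valve_cmd: with other inputs at their observed values, level = -3*valve_cmd - 49. Solving for -49 gives valve_cmd = 0, within [-2, 13].
Intervening on bias: level = -15*bias - 22. Reaching -49 requires bias = 9/5, not an integer.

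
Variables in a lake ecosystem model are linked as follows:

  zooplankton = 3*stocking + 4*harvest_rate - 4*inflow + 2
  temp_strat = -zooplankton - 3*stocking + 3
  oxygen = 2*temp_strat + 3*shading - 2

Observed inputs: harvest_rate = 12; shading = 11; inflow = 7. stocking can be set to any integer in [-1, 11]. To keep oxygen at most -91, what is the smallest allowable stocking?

stocking = 7

Substituting into the zooplankton equation gives zooplankton = 3*stocking + 22.
temp_strat becomes -6*stocking - 19.
Substituting into the oxygen equation gives oxygen = -12*stocking - 7.
Require -12*stocking - 7 ≤ -91, so stocking ≥ 7.
The smallest integer in [-1, 11] satisfying this is 7.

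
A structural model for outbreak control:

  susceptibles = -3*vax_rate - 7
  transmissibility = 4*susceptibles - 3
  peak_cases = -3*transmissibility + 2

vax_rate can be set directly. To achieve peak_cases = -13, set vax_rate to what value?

Substituting into the transmissibility equation gives transmissibility = -12*vax_rate - 31.
peak_cases becomes 36*vax_rate + 95.
Solve 36*vax_rate + 95 = -13: vax_rate = (-13 - 95) / 36 = -3.

vax_rate = -3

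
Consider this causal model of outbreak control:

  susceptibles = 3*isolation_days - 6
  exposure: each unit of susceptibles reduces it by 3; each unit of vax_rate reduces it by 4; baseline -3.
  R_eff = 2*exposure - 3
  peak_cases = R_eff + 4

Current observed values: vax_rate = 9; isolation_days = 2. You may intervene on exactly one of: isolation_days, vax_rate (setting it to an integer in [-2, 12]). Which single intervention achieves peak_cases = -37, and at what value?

Intervening on isolation_days: peak_cases = -18*isolation_days - 41. Reaching -37 requires isolation_days = -2/9, not an integer.
Intervening on vax_rate: with other inputs at their observed values, peak_cases = -8*vax_rate - 5. Solving for -37 gives vax_rate = 4, within [-2, 12].

set vax_rate = 4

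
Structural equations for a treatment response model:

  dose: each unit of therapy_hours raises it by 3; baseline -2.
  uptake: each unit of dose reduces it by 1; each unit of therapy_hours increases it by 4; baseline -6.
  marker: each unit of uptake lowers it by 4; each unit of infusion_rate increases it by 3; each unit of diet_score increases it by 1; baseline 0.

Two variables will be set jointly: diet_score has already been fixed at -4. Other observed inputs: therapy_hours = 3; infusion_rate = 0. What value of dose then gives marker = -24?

dose = 1

With diet_score held at -4:
Intervening on dose fixes its value directly, overriding its dependence on therapy_hours.
Substituting into the uptake equation gives uptake = -dose + 6.
So marker = 4*dose - 28.
Solve 4*dose - 28 = -24: dose = (-24 + 28) / 4 = 1.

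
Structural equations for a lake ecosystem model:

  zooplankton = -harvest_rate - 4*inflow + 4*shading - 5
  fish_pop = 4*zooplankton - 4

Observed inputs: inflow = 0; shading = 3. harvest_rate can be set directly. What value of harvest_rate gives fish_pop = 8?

Substituting into the zooplankton equation gives zooplankton = -harvest_rate + 7.
So fish_pop = -4*harvest_rate + 24.
Solve -4*harvest_rate + 24 = 8: harvest_rate = (8 - 24) / -4 = 4.

harvest_rate = 4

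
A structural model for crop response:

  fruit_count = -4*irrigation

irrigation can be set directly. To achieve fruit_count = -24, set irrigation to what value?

Solve -4*irrigation = -24: irrigation = -24 / -4 = 6.

irrigation = 6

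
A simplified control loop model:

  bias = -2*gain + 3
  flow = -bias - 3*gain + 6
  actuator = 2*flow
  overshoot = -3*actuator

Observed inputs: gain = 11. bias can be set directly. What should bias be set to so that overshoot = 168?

Intervening on bias fixes its value directly, overriding its dependence on gain.
Substituting into the flow equation gives flow = -bias - 27.
Substituting into the actuator equation gives actuator = -2*bias - 54.
This gives overshoot = 6*bias + 162.
Solve 6*bias + 162 = 168: bias = (168 - 162) / 6 = 1.

bias = 1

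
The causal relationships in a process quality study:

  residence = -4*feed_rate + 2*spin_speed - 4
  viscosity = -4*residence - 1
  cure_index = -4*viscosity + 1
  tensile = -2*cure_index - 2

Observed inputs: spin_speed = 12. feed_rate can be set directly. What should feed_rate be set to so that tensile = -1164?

Substituting into the residence equation gives residence = -4*feed_rate + 20.
viscosity becomes 16*feed_rate - 81.
So cure_index = -64*feed_rate + 325.
This gives tensile = 128*feed_rate - 652.
Solve 128*feed_rate - 652 = -1164: feed_rate = (-1164 + 652) / 128 = -4.

feed_rate = -4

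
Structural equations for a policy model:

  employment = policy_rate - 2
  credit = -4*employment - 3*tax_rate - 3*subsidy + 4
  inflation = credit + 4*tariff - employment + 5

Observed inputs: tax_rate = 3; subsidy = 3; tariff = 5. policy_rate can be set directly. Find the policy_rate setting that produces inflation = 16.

Substituting into the credit equation gives credit = -4*policy_rate - 6.
So inflation = -5*policy_rate + 21.
Solve -5*policy_rate + 21 = 16: policy_rate = (16 - 21) / -5 = 1.

policy_rate = 1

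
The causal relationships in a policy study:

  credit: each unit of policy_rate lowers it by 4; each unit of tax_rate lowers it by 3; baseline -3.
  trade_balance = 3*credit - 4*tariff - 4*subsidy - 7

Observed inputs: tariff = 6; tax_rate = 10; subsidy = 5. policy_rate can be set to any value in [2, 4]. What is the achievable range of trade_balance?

-198 to -174

Substituting into the credit equation gives credit = -4*policy_rate - 33.
Substituting into the trade_balance equation gives trade_balance = -12*policy_rate - 150.
Linear in policy_rate, so extremes are at the endpoints: policy_rate = 2 gives trade_balance = -174; policy_rate = 4 gives trade_balance = -198.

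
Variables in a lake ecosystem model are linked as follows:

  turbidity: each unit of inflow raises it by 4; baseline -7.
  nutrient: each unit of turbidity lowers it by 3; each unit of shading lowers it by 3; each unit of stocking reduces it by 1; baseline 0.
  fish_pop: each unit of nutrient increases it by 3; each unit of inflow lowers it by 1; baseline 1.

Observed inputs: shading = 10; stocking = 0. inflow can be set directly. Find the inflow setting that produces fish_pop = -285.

inflow = 7

Substituting into the nutrient equation gives nutrient = -12*inflow - 9.
Substituting into the fish_pop equation gives fish_pop = -37*inflow - 26.
Solve -37*inflow - 26 = -285: inflow = (-285 + 26) / -37 = 7.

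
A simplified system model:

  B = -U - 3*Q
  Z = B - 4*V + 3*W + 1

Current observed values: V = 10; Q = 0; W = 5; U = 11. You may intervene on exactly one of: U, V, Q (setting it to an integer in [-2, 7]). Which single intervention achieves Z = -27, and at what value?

Intervening on U: with other inputs at their observed values, Z = -U - 24. Solving for -27 gives U = 3, within [-2, 7].
Intervening on V: Z = -4*V + 5. Reaching -27 requires V = 8, outside [-2, 7].
Intervening on Q: Z = -3*Q - 35. Reaching -27 requires Q = -8/3, not an integer.

set U = 3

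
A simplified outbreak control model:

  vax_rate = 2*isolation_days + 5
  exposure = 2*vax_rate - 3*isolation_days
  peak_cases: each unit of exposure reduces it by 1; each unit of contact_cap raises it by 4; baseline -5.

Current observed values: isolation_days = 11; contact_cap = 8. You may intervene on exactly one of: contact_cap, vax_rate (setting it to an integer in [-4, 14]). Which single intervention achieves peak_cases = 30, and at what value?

Intervening on contact_cap: with other inputs at their observed values, peak_cases = 4*contact_cap - 26. Solving for 30 gives contact_cap = 14, within [-4, 14].
Intervening on vax_rate: peak_cases = -2*vax_rate + 60. Reaching 30 requires vax_rate = 15, outside [-4, 14].

set contact_cap = 14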